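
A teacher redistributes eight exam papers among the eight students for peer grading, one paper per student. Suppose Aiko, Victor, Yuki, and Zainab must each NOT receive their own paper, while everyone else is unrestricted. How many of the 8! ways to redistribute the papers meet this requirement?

Inclusion-exclusion on the 4 forbidden self-matches:
Σ_{j=0}^{4} (-1)^j C(4,j)(8-j)!
= C(4,0)·8! - C(4,1)·7! + C(4,2)·6! - C(4,3)·5! + C(4,4)·4!
= 40320 - 20160 + 4320 - 480 + 24
= 24024

24024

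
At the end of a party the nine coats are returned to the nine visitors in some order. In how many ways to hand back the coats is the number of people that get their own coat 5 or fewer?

# with exactly i fixed is C(9,i)·!(9-i); sum over i=0..5:
  i=0: C(9,0)·!9 = 1·133496 = 133496
  i=1: C(9,1)·!8 = 9·14833 = 133497
  i=2: C(9,2)·!7 = 36·1854 = 66744
  i=3: C(9,3)·!6 = 84·265 = 22260
  i=4: C(9,4)·!5 = 126·44 = 5544
  i=5: C(9,5)·!4 = 126·9 = 1134
Total = 362675.

362675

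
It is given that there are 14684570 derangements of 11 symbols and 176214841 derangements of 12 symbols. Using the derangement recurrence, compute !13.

2290792932

!13 = (13-1)·(!12 + !11) = 12·(176214841 + 14684570) = 12·190899411 = 2290792932.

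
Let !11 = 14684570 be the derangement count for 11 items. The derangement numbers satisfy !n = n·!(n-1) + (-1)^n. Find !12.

176214841

!12 = 12·14684570 + 1 = 176214841.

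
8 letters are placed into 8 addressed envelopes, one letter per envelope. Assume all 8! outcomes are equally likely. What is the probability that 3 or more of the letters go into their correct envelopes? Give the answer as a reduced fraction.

647/8064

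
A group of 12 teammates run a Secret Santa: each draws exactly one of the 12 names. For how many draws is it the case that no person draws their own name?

Recurrence: !12 = 12·!11 + (-1)^12.
!12 = 12·14684570 + 1 = 176214841

176214841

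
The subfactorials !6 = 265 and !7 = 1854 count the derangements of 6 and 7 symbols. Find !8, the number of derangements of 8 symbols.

!8 = (8-1)·(!7 + !6) = 7·(1854 + 265) = 7·2119 = 14833.

14833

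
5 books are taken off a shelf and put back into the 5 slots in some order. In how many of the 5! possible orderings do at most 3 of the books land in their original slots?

119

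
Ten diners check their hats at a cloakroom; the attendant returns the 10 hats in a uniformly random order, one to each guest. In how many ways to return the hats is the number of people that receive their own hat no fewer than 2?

958879

# with exactly i fixed is C(10,i)·!(10-i); sum over i=2..10:
  i=2: C(10,2)·!8 = 45·14833 = 667485
  i=3: C(10,3)·!7 = 120·1854 = 222480
  i=4: C(10,4)·!6 = 210·265 = 55650
  i=5: C(10,5)·!5 = 252·44 = 11088
  i=6: C(10,6)·!4 = 210·9 = 1890
  i=7: C(10,7)·!3 = 120·2 = 240
  i=8: C(10,8)·!2 = 45·1 = 45
  i=9: C(10,9)·!1 = 10·0 = 0
  i=10: C(10,10)·!0 = 1·1 = 1
Total = 958879.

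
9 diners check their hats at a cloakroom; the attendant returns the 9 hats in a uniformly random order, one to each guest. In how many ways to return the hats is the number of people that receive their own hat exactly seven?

Pick the 7 fixed positions: C(9,7) = 36 ways.
The remaining 2 must be deranged: !2 = 1.
Total: 36 × 1 = 36.

36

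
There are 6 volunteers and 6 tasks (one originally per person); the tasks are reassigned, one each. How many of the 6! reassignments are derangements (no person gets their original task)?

265

The number of derangements of 6 is !6 = Σ_{k=0}^{6} (-1)^k·6!/k!
= 6! - 6!/1! + 6!/2! - 6!/3! + 6!/4! - 6!/5! + 6!/6!
= 720 - 720 + 360 - 120 + 30 - 6 + 1
= 265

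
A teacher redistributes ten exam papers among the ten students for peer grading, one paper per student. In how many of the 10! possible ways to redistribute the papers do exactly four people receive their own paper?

Choose which 4 of the 10 are fixed: C(10,4) = 210.
The other 6 form a derangement: !6 = 265.
Total: 210 × 265 = 55650.

55650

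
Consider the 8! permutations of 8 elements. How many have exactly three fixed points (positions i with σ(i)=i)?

2464

Pick the 3 fixed positions: C(8,3) = 56 ways.
The remaining 5 must be deranged: !5 = 44.
Total: 56 × 44 = 2464.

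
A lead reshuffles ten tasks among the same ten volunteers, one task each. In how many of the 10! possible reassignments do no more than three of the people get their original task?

3559886

# with exactly i fixed is C(10,i)·!(10-i); sum over i=0..3:
  i=0: C(10,0)·!10 = 1·1334961 = 1334961
  i=1: C(10,1)·!9 = 10·133496 = 1334960
  i=2: C(10,2)·!8 = 45·14833 = 667485
  i=3: C(10,3)·!7 = 120·1854 = 222480
Total = 3559886.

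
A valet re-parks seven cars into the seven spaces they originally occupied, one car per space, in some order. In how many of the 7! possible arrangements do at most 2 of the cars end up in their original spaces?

4633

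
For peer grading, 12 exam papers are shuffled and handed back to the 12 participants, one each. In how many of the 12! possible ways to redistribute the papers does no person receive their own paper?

By inclusion-exclusion, !12 = Σ (-1)^k · 12!/k! for k=0..12
= 12! - 12!/1! + 12!/2! - 12!/3! + 12!/4! - 12!/5! + 12!/6! - 12!/7! + 12!/8! - 12!/9! + 12!/10! - 12!/11! + 12!/12!
= 479001600 - 479001600 + 239500800 - 79833600 + 19958400 - 3991680 + 665280 - 95040 + 11880 - 1320 + 132 - 12 + 1
= 176214841

176214841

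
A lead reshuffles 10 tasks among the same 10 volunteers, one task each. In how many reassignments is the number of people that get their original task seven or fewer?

3628754

# with exactly i fixed is C(10,i)·!(10-i); sum over i=0..7:
  i=0: C(10,0)·!10 = 1·1334961 = 1334961
  i=1: C(10,1)·!9 = 10·133496 = 1334960
  i=2: C(10,2)·!8 = 45·14833 = 667485
  i=3: C(10,3)·!7 = 120·1854 = 222480
  i=4: C(10,4)·!6 = 210·265 = 55650
  i=5: C(10,5)·!5 = 252·44 = 11088
  i=6: C(10,6)·!4 = 210·9 = 1890
  i=7: C(10,7)·!3 = 120·2 = 240
Total = 3628754.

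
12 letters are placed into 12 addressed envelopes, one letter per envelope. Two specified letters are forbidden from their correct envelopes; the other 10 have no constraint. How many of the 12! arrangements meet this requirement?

402796800

Let A_j be the event that the j-th constrained one is fixed. By inclusion-exclusion over the 2 events:
Σ_{j=0}^{2} (-1)^j C(2,j)(12-j)!
= C(2,0)·12! - C(2,1)·11! + C(2,2)·10!
= 479001600 - 79833600 + 3628800
= 402796800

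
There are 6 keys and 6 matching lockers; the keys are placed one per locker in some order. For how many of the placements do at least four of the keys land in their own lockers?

16

# with exactly i fixed is C(6,i)·!(6-i); sum over i=4..6:
  i=4: C(6,4)·!2 = 15·1 = 15
  i=5: C(6,5)·!1 = 6·0 = 0
  i=6: C(6,6)·!0 = 1·1 = 1
Total = 16.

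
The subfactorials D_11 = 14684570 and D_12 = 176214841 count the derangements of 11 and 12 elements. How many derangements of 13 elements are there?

2290792932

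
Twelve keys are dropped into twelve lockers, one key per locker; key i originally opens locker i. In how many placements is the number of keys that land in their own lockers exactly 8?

4455

Pick the 8 fixed positions: C(12,8) = 495 ways.
The remaining 4 must be deranged: !4 = 9.
Total: 495 × 9 = 4455.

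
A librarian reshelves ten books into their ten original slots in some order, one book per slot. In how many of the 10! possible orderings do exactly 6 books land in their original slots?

1890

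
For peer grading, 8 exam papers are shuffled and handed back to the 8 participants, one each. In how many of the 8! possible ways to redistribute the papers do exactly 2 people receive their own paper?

Choose which 2 of the 8 are fixed: C(8,2) = 28.
The remaining 6 must be deranged: !6 = 265.
Total: 28 × 265 = 7420.

7420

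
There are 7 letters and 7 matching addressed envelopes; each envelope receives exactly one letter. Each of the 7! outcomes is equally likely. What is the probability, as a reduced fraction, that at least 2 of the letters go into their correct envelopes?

1331/5040

Favorable outcomes: Σ_{i≥2} C(7,i)·!(7-i) = 21·44 + 35·9 + 35·2 + 21·1 + 7·0 + 1·1 = 1331.
Total outcomes: 7! = 5040.
Probability = 1331/5040 = 1331/5040.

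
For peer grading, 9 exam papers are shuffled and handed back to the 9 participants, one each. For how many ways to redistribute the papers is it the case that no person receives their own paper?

Recurrence: !9 = 8·(!8 + !7).
!9 = 8·(14833 + 1854) = 8·16687 = 133496

133496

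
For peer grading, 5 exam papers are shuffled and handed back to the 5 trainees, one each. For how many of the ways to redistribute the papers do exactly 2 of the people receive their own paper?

20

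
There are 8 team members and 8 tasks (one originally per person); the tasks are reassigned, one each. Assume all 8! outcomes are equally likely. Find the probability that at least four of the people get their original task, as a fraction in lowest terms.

257/13440

Favorable outcomes: Σ_{i≥4} C(8,i)·!(8-i) = 70·9 + 56·2 + 28·1 + 8·0 + 1·1 = 771.
Total outcomes: 8! = 40320.
Probability = 771/40320 = 257/13440.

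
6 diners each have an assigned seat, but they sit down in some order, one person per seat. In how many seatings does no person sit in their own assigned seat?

265

!6 is the nearest integer to 6!/e.
6! = 720, and 720/e ≈ 264.87, so !6 = 265.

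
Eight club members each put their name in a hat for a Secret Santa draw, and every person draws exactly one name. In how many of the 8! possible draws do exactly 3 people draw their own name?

Choose which 3 of the 8 are fixed: C(8,3) = 56.
The other 5 form a derangement: !5 = 44.
Total: 56 × 44 = 2464.

2464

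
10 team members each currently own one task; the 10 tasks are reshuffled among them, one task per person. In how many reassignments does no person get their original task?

1334961

!10 = 10! · Σ_{k=0}^{10} (-1)^k/k!
= 10! - 10!/1! + 10!/2! - 10!/3! + 10!/4! - 10!/5! + 10!/6! - 10!/7! + 10!/8! - 10!/9! + 10!/10!
= 3628800 - 3628800 + 1814400 - 604800 + 151200 - 30240 + 5040 - 720 + 90 - 10 + 1
= 1334961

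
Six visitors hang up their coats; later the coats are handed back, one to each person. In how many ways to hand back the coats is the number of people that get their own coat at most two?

664

# with exactly i fixed is C(6,i)·!(6-i); sum over i=0..2:
  i=0: C(6,0)·!6 = 1·265 = 265
  i=1: C(6,1)·!5 = 6·44 = 264
  i=2: C(6,2)·!4 = 15·9 = 135
Total = 664.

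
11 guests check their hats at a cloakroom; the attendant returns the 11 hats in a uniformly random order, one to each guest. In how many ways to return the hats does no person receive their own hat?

The subfactorial !11 = [11!/e] (nearest integer).
11! = 39916800, and 39916800/e ≈ 14684570.08, so !11 = 14684570.

14684570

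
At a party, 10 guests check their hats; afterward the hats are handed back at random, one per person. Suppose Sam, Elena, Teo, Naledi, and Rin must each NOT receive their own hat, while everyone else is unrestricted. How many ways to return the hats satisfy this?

Inclusion-exclusion on the 5 forbidden self-matches:
Σ_{j=0}^{5} (-1)^j C(5,j)(10-j)!
= C(5,0)·10! - C(5,1)·9! + C(5,2)·8! - C(5,3)·7! + C(5,4)·6! - C(5,5)·5!
= 3628800 - 1814400 + 403200 - 50400 + 3600 - 120
= 2170680

2170680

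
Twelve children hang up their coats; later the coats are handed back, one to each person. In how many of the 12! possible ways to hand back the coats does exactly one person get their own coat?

176214840

Pick the single fixed position: C(12,1) = 12 ways.
The other 11 form a derangement: !11 = 14684570.
Total: 12 × 14684570 = 176214840.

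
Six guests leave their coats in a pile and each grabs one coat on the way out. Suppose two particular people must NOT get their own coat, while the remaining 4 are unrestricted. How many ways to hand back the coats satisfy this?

Let A_j be the event that the j-th constrained one is fixed. By inclusion-exclusion over the 2 events:
Σ_{j=0}^{2} (-1)^j C(2,j)(6-j)!
= C(2,0)·6! - C(2,1)·5! + C(2,2)·4!
= 720 - 240 + 24
= 504

504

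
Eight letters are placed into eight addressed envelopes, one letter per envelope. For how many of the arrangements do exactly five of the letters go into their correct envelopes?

112

Choose which 5 of the 8 are fixed: C(8,5) = 56.
The other 3 form a derangement: !3 = 2.
Total: 56 × 2 = 112.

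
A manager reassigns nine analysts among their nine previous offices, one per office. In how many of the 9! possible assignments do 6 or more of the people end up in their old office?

205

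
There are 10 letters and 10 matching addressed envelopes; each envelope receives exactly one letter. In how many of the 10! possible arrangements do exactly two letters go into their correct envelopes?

Choose which 2 of the 10 are fixed: C(10,2) = 45.
The remaining 8 must be deranged: !8 = 14833.
Total: 45 × 14833 = 667485.

667485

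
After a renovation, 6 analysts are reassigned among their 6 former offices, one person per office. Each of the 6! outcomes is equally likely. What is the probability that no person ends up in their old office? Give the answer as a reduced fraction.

53/144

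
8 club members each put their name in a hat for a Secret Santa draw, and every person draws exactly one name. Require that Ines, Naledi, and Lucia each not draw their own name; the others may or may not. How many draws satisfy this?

Inclusion-exclusion on the 3 forbidden self-matches:
Σ_{j=0}^{3} (-1)^j C(3,j)(8-j)!
= C(3,0)·8! - C(3,1)·7! + C(3,2)·6! - C(3,3)·5!
= 40320 - 15120 + 2160 - 120
= 27240

27240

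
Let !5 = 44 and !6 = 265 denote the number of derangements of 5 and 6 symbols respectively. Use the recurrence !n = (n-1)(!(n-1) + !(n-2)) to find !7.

!7 = (7-1)·(!6 + !5) = 6·(265 + 44) = 6·309 = 1854.

1854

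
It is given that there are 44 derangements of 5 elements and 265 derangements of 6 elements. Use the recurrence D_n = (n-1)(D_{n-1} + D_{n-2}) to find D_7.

1854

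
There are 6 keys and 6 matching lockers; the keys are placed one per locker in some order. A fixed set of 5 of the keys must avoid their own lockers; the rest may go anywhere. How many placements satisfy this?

309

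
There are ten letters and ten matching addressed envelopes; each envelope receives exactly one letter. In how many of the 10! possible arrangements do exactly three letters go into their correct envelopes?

222480

Choose which 3 of the 10 are fixed: C(10,3) = 120.
The other 7 form a derangement: !7 = 1854.
Total: 120 × 1854 = 222480.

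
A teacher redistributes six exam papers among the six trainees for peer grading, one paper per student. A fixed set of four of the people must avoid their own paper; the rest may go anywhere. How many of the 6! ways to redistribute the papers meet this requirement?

362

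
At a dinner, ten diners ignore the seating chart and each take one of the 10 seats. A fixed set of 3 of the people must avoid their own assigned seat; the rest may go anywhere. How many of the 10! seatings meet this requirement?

2656080

Inclusion-exclusion on the 3 forbidden self-matches:
Σ_{j=0}^{3} (-1)^j C(3,j)(10-j)!
= C(3,0)·10! - C(3,1)·9! + C(3,2)·8! - C(3,3)·7!
= 3628800 - 1088640 + 120960 - 5040
= 2656080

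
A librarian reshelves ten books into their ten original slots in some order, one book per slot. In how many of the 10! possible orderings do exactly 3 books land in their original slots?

Pick the 3 fixed positions: C(10,3) = 120 ways.
The remaining 7 must be deranged: !7 = 1854.
Total: 120 × 1854 = 222480.

222480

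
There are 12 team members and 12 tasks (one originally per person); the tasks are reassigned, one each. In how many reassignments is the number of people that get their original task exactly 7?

34848

Pick the 7 fixed positions: C(12,7) = 792 ways.
The remaining 5 must be deranged: !5 = 44.
Total: 792 × 44 = 34848.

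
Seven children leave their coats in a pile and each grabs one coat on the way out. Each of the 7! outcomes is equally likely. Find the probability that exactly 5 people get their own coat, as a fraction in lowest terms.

1/240

Favorable outcomes: C(7,5)·!2 = 21·1 = 21.
Total outcomes: 7! = 5040.
Probability = 21/5040 = 1/240.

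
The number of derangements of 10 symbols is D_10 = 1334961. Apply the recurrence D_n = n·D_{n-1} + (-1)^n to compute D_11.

14684570

D_11 = 11·1334961 - 1 = 14684570.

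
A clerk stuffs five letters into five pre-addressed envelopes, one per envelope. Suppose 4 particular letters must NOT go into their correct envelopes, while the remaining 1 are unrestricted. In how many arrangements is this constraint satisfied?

53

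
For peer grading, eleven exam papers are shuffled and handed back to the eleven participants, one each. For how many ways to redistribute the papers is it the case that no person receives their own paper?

By inclusion-exclusion, !11 = Σ (-1)^k · 11!/k! for k=0..11
= 11! - 11!/1! + 11!/2! - 11!/3! + 11!/4! - 11!/5! + 11!/6! - 11!/7! + 11!/8! - 11!/9! + 11!/10! - 11!/11!
= 39916800 - 39916800 + 19958400 - 6652800 + 1663200 - 332640 + 55440 - 7920 + 990 - 110 + 11 - 1
= 14684570

14684570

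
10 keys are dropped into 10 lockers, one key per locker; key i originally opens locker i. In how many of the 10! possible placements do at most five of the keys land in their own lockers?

Sum C(10,i)·!(10-i) for i = 0..5:
  i=0: C(10,0)·!10 = 1·1334961 = 1334961
  i=1: C(10,1)·!9 = 10·133496 = 1334960
  i=2: C(10,2)·!8 = 45·14833 = 667485
  i=3: C(10,3)·!7 = 120·1854 = 222480
  i=4: C(10,4)·!6 = 210·265 = 55650
  i=5: C(10,5)·!5 = 252·44 = 11088
Total = 3626624.

3626624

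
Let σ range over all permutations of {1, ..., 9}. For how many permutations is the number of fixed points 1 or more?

229384

Sum C(9,i)·!(9-i) for i = 1..9:
  i=1: C(9,1)·!8 = 9·14833 = 133497
  i=2: C(9,2)·!7 = 36·1854 = 66744
  i=3: C(9,3)·!6 = 84·265 = 22260
  i=4: C(9,4)·!5 = 126·44 = 5544
  i=5: C(9,5)·!4 = 126·9 = 1134
  i=6: C(9,6)·!3 = 84·2 = 168
  i=7: C(9,7)·!2 = 36·1 = 36
  i=8: C(9,8)·!1 = 9·0 = 0
  i=9: C(9,9)·!0 = 1·1 = 1
Total = 229384.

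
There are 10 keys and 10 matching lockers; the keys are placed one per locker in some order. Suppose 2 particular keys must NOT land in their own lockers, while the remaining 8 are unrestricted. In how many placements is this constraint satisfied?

Inclusion-exclusion on the 2 forbidden self-matches:
Σ_{j=0}^{2} (-1)^j C(2,j)(10-j)!
= C(2,0)·10! - C(2,1)·9! + C(2,2)·8!
= 3628800 - 725760 + 40320
= 2943360

2943360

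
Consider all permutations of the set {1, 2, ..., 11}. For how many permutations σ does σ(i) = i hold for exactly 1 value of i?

14684571

Pick the single fixed position: C(11,1) = 11 ways.
The remaining 10 must be deranged: !10 = 1334961.
Total: 11 × 1334961 = 14684571.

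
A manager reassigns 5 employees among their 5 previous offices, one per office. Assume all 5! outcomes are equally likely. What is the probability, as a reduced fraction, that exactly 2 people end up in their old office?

Favorable outcomes: C(5,2)·!3 = 10·2 = 20.
Total outcomes: 5! = 120.
Probability = 20/120 = 1/6.

1/6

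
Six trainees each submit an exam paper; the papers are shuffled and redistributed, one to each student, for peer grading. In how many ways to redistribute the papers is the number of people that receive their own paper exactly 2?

Choose which 2 of the 6 are fixed: C(6,2) = 15.
The remaining 4 must be deranged: !4 = 9.
Total: 15 × 9 = 135.

135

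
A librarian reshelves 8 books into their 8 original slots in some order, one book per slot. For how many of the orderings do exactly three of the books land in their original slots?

2464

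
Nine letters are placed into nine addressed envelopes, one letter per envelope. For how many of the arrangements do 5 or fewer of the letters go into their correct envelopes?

362675

Sum C(9,i)·!(9-i) for i = 0..5:
  i=0: C(9,0)·!9 = 1·133496 = 133496
  i=1: C(9,1)·!8 = 9·14833 = 133497
  i=2: C(9,2)·!7 = 36·1854 = 66744
  i=3: C(9,3)·!6 = 84·265 = 22260
  i=4: C(9,4)·!5 = 126·44 = 5544
  i=5: C(9,5)·!4 = 126·9 = 1134
Total = 362675.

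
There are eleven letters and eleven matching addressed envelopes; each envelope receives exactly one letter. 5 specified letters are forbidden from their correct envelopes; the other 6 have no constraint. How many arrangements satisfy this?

25022880

Let A_j be the event that the j-th constrained one is fixed. By inclusion-exclusion over the 5 events:
Σ_{j=0}^{5} (-1)^j C(5,j)(11-j)!
= C(5,0)·11! - C(5,1)·10! + C(5,2)·9! - C(5,3)·8! + C(5,4)·7! - C(5,5)·6!
= 39916800 - 18144000 + 3628800 - 403200 + 25200 - 720
= 25022880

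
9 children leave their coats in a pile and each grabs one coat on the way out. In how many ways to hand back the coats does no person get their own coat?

133496

The subfactorial !9 = [9!/e] (nearest integer).
9! = 362880, and 362880/e ≈ 133496.09, so !9 = 133496.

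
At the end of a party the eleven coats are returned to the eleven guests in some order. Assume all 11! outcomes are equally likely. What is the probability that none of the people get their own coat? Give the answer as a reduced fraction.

Favorable outcomes: !11 = 14684570.
Total outcomes: 11! = 39916800.
Probability = 14684570/39916800 = 1468457/3991680.

1468457/3991680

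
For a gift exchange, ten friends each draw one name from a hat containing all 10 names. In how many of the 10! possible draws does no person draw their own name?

Recurrence: !10 = 9·(!9 + !8).
!10 = 9·(133496 + 14833) = 9·148329 = 1334961

1334961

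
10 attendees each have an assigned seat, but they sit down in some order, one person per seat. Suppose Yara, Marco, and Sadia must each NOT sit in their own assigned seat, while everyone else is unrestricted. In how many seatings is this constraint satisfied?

Inclusion-exclusion on the 3 forbidden self-matches:
Σ_{j=0}^{3} (-1)^j C(3,j)(10-j)!
= C(3,0)·10! - C(3,1)·9! + C(3,2)·8! - C(3,3)·7!
= 3628800 - 1088640 + 120960 - 5040
= 2656080

2656080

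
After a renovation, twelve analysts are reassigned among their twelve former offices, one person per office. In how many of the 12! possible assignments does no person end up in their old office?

176214841

The subfactorial !12 = [12!/e] (nearest integer).
12! = 479001600, and 479001600/e ≈ 176214840.93, so !12 = 176214841.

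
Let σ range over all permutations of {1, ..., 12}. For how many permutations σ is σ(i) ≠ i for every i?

By inclusion-exclusion, !12 = Σ (-1)^k · 12!/k! for k=0..12
= 12! - 12!/1! + 12!/2! - 12!/3! + 12!/4! - 12!/5! + 12!/6! - 12!/7! + 12!/8! - 12!/9! + 12!/10! - 12!/11! + 12!/12!
= 479001600 - 479001600 + 239500800 - 79833600 + 19958400 - 3991680 + 665280 - 95040 + 11880 - 1320 + 132 - 12 + 1
= 176214841

176214841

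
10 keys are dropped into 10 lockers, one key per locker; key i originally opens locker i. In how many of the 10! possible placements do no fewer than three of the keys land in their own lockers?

# with exactly i fixed is C(10,i)·!(10-i); sum over i=3..10:
  i=3: C(10,3)·!7 = 120·1854 = 222480
  i=4: C(10,4)·!6 = 210·265 = 55650
  i=5: C(10,5)·!5 = 252·44 = 11088
  i=6: C(10,6)·!4 = 210·9 = 1890
  i=7: C(10,7)·!3 = 120·2 = 240
  i=8: C(10,8)·!2 = 45·1 = 45
  i=9: C(10,9)·!1 = 10·0 = 0
  i=10: C(10,10)·!0 = 1·1 = 1
Total = 291394.

291394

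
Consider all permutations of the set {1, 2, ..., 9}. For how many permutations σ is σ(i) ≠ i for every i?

133496

!9 = 9! · Σ_{k=0}^{9} (-1)^k/k!
= 9! - 9!/1! + 9!/2! - 9!/3! + 9!/4! - 9!/5! + 9!/6! - 9!/7! + 9!/8! - 9!/9!
= 362880 - 362880 + 181440 - 60480 + 15120 - 3024 + 504 - 72 + 9 - 1
= 133496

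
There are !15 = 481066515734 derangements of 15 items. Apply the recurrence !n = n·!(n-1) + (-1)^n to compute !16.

7697064251745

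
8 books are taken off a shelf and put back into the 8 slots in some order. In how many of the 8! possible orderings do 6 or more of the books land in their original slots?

29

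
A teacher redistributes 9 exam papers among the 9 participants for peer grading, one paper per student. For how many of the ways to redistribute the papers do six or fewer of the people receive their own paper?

# with exactly i fixed is C(9,i)·!(9-i); sum over i=0..6:
  i=0: C(9,0)·!9 = 1·133496 = 133496
  i=1: C(9,1)·!8 = 9·14833 = 133497
  i=2: C(9,2)·!7 = 36·1854 = 66744
  i=3: C(9,3)·!6 = 84·265 = 22260
  i=4: C(9,4)·!5 = 126·44 = 5544
  i=5: C(9,5)·!4 = 126·9 = 1134
  i=6: C(9,6)·!3 = 84·2 = 168
Total = 362843.

362843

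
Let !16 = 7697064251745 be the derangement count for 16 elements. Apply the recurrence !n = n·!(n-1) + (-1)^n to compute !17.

130850092279664

!17 = 17·7697064251745 - 1 = 130850092279664.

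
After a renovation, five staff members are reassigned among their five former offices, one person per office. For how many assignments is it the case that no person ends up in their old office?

The subfactorial !5 = [5!/e] (nearest integer).
5! = 120, and 120/e ≈ 44.15, so !5 = 44.

44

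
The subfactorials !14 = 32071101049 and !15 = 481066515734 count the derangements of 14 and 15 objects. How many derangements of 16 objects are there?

!16 = (16-1)·(!15 + !14) = 15·(481066515734 + 32071101049) = 15·513137616783 = 7697064251745.

7697064251745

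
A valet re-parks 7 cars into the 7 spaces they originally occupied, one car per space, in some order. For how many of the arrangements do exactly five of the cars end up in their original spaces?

21

Choose which 5 of the 7 are fixed: C(7,5) = 21.
The other 2 form a derangement: !2 = 1.
Total: 21 × 1 = 21.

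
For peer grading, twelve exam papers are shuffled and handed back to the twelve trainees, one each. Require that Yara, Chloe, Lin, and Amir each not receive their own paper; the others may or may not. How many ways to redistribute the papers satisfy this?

Inclusion-exclusion on the 4 forbidden self-matches:
Σ_{j=0}^{4} (-1)^j C(4,j)(12-j)!
= C(4,0)·12! - C(4,1)·11! + C(4,2)·10! - C(4,3)·9! + C(4,4)·8!
= 479001600 - 159667200 + 21772800 - 1451520 + 40320
= 339696000

339696000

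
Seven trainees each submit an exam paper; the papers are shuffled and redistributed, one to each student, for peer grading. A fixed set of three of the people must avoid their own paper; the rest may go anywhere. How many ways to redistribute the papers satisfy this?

3216

Inclusion-exclusion on the 3 forbidden self-matches:
Σ_{j=0}^{3} (-1)^j C(3,j)(7-j)!
= C(3,0)·7! - C(3,1)·6! + C(3,2)·5! - C(3,3)·4!
= 5040 - 2160 + 360 - 24
= 3216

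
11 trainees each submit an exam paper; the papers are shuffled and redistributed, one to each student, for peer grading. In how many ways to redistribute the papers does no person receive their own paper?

14684570

By inclusion-exclusion, !11 = Σ (-1)^k · 11!/k! for k=0..11
= 11! - 11!/1! + 11!/2! - 11!/3! + 11!/4! - 11!/5! + 11!/6! - 11!/7! + 11!/8! - 11!/9! + 11!/10! - 11!/11!
= 39916800 - 39916800 + 19958400 - 6652800 + 1663200 - 332640 + 55440 - 7920 + 990 - 110 + 11 - 1
= 14684570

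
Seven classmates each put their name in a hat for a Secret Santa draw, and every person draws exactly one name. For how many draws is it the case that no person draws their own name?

1854

The subfactorial !7 = [7!/e] (nearest integer).
7! = 5040, and 5040/e ≈ 1854.11, so !7 = 1854.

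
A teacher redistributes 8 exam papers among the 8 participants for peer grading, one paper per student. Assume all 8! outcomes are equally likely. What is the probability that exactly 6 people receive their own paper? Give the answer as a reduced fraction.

1/1440

Favorable outcomes: C(8,6)·!2 = 28·1 = 28.
Total outcomes: 8! = 40320.
Probability = 28/40320 = 1/1440.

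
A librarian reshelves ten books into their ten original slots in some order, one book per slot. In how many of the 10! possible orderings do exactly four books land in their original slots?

Choose which 4 of the 10 are fixed: C(10,4) = 210.
The other 6 form a derangement: !6 = 265.
Total: 210 × 265 = 55650.

55650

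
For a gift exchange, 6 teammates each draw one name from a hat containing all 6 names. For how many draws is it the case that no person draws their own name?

265

!6 is the nearest integer to 6!/e.
6! = 720, and 720/e ≈ 264.87, so !6 = 265.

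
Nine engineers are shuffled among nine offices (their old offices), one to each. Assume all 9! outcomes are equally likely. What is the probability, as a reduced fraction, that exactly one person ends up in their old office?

Favorable outcomes: C(9,1)·!8 = 9·14833 = 133497.
Total outcomes: 9! = 362880.
Probability = 133497/362880 = 2119/5760.

2119/5760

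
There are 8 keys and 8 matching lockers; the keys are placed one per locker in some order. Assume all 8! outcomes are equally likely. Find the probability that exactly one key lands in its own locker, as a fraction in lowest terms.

103/280

Favorable outcomes: C(8,1)·!7 = 8·1854 = 14832.
Total outcomes: 8! = 40320.
Probability = 14832/40320 = 103/280.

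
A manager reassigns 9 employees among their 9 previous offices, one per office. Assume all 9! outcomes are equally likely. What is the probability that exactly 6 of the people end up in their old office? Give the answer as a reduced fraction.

1/2160

Favorable outcomes: C(9,6)·!3 = 84·2 = 168.
Total outcomes: 9! = 362880.
Probability = 168/362880 = 1/2160.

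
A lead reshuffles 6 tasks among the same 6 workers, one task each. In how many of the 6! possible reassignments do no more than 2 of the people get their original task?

664

# with exactly i fixed is C(6,i)·!(6-i); sum over i=0..2:
  i=0: C(6,0)·!6 = 1·265 = 265
  i=1: C(6,1)·!5 = 6·44 = 264
  i=2: C(6,2)·!4 = 15·9 = 135
Total = 664.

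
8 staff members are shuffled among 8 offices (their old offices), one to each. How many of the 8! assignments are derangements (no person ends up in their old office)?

14833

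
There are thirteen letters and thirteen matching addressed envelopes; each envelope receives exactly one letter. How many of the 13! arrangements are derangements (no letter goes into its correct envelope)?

By inclusion-exclusion, !13 = Σ (-1)^k · 13!/k! for k=0..13
= 13! - 13!/1! + 13!/2! - 13!/3! + 13!/4! - 13!/5! + 13!/6! - 13!/7! + 13!/8! - 13!/9! + 13!/10! - 13!/11! + 13!/12! - 13!/13!
= 6227020800 - 6227020800 + 3113510400 - 1037836800 + 259459200 - 51891840 + 8648640 - 1235520 + 154440 - 17160 + 1716 - 156 + 13 - 1
= 2290792932

2290792932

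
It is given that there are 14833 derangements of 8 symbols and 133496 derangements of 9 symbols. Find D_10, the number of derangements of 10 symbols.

1334961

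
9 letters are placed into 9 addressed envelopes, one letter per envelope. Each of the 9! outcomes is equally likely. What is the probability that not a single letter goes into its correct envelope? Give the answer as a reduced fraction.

16687/45360

Favorable outcomes: !9 = 133496.
Total outcomes: 9! = 362880.
Probability = 133496/362880 = 16687/45360.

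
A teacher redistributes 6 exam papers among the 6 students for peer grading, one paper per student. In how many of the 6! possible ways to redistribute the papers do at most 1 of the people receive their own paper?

# with exactly i fixed is C(6,i)·!(6-i); sum over i=0..1:
  i=0: C(6,0)·!6 = 1·265 = 265
  i=1: C(6,1)·!5 = 6·44 = 264
Total = 529.

529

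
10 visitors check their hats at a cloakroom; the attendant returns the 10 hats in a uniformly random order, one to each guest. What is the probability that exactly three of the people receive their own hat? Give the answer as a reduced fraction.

103/1680

Favorable outcomes: C(10,3)·!7 = 120·1854 = 222480.
Total outcomes: 10! = 3628800.
Probability = 222480/3628800 = 103/1680.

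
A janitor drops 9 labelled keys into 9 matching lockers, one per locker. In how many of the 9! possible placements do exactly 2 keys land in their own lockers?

66744

Choose which 2 of the 9 are fixed: C(9,2) = 36.
The other 7 form a derangement: !7 = 1854.
Total: 36 × 1854 = 66744.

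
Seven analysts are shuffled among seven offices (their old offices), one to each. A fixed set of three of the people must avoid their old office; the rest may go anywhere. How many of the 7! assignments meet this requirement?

3216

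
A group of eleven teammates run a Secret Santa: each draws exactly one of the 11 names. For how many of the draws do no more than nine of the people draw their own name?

# with exactly i fixed is C(11,i)·!(11-i); sum over i=0..9:
  i=0: C(11,0)·!11 = 1·14684570 = 14684570
  i=1: C(11,1)·!10 = 11·1334961 = 14684571
  i=2: C(11,2)·!9 = 55·133496 = 7342280
  i=3: C(11,3)·!8 = 165·14833 = 2447445
  i=4: C(11,4)·!7 = 330·1854 = 611820
  i=5: C(11,5)·!6 = 462·265 = 122430
  i=6: C(11,6)·!5 = 462·44 = 20328
  i=7: C(11,7)·!4 = 330·9 = 2970
  i=8: C(11,8)·!3 = 165·2 = 330
  i=9: C(11,9)·!2 = 55·1 = 55
Total = 39916799.

39916799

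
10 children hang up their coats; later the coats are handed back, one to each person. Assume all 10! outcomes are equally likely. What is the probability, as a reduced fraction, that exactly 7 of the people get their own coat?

Favorable outcomes: C(10,7)·!3 = 120·2 = 240.
Total outcomes: 10! = 3628800.
Probability = 240/3628800 = 1/15120.

1/15120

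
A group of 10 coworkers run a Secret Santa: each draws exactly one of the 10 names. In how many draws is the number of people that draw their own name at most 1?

2669921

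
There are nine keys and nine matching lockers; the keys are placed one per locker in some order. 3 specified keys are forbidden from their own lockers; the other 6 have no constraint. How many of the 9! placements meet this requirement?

256320

Let A_j be the event that the j-th constrained one is fixed. By inclusion-exclusion over the 3 events:
Σ_{j=0}^{3} (-1)^j C(3,j)(9-j)!
= C(3,0)·9! - C(3,1)·8! + C(3,2)·7! - C(3,3)·6!
= 362880 - 120960 + 15120 - 720
= 256320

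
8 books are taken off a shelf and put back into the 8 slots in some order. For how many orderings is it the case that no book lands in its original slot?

Recurrence: !8 = 7·(!7 + !6).
!8 = 7·(1854 + 265) = 7·2119 = 14833

14833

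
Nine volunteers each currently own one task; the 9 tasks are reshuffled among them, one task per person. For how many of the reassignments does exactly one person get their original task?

133497

Pick the single fixed position: C(9,1) = 9 ways.
The remaining 8 must be deranged: !8 = 14833.
Total: 9 × 14833 = 133497.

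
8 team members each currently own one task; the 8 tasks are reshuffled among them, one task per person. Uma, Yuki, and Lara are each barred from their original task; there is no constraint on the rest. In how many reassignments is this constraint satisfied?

27240

Inclusion-exclusion on the 3 forbidden self-matches:
Σ_{j=0}^{3} (-1)^j C(3,j)(8-j)!
= C(3,0)·8! - C(3,1)·7! + C(3,2)·6! - C(3,3)·5!
= 40320 - 15120 + 2160 - 120
= 27240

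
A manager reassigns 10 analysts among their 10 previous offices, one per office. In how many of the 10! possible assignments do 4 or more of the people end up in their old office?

68914

# with exactly i fixed is C(10,i)·!(10-i); sum over i=4..10:
  i=4: C(10,4)·!6 = 210·265 = 55650
  i=5: C(10,5)·!5 = 252·44 = 11088
  i=6: C(10,6)·!4 = 210·9 = 1890
  i=7: C(10,7)·!3 = 120·2 = 240
  i=8: C(10,8)·!2 = 45·1 = 45
  i=9: C(10,9)·!1 = 10·0 = 0
  i=10: C(10,10)·!0 = 1·1 = 1
Total = 68914.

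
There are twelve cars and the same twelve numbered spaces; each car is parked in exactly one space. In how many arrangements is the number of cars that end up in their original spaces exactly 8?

Choose which 8 of the 12 are fixed: C(12,8) = 495.
The other 4 form a derangement: !4 = 9.
Total: 495 × 9 = 4455.

4455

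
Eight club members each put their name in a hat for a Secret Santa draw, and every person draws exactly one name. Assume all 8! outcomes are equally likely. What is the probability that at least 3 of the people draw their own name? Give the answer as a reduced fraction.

Favorable outcomes: Σ_{i≥3} C(8,i)·!(8-i) = 56·44 + 70·9 + 56·2 + 28·1 + 8·0 + 1·1 = 3235.
Total outcomes: 8! = 40320.
Probability = 3235/40320 = 647/8064.

647/8064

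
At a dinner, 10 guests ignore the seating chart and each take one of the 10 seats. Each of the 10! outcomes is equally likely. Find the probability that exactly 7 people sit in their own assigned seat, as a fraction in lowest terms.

Favorable outcomes: C(10,7)·!3 = 120·2 = 240.
Total outcomes: 10! = 3628800.
Probability = 240/3628800 = 1/15120.

1/15120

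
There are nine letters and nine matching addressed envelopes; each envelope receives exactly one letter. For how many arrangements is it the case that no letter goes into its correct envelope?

!9 is the nearest integer to 9!/e.
9! = 362880, and 362880/e ≈ 133496.09, so !9 = 133496.

133496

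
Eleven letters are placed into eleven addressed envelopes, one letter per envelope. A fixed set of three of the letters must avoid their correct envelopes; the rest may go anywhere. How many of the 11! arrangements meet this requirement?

Inclusion-exclusion on the 3 forbidden self-matches:
Σ_{j=0}^{3} (-1)^j C(3,j)(11-j)!
= C(3,0)·11! - C(3,1)·10! + C(3,2)·9! - C(3,3)·8!
= 39916800 - 10886400 + 1088640 - 40320
= 30078720

30078720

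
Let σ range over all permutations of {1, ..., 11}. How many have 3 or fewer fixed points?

# with exactly i fixed is C(11,i)·!(11-i); sum over i=0..3:
  i=0: C(11,0)·!11 = 1·14684570 = 14684570
  i=1: C(11,1)·!10 = 11·1334961 = 14684571
  i=2: C(11,2)·!9 = 55·133496 = 7342280
  i=3: C(11,3)·!8 = 165·14833 = 2447445
Total = 39158866.

39158866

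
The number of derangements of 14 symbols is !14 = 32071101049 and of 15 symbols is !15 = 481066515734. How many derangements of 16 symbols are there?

7697064251745

!16 = (16-1)·(!15 + !14) = 15·(481066515734 + 32071101049) = 15·513137616783 = 7697064251745.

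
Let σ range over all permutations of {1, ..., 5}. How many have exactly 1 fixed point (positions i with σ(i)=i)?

Choose which one of the 5 is fixed: C(5,1) = 5.
The other 4 form a derangement: !4 = 9.
Total: 5 × 9 = 45.

45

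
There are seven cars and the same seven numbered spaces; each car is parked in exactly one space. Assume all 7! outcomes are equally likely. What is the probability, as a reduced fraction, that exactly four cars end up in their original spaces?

1/72

Favorable outcomes: C(7,4)·!3 = 35·2 = 70.
Total outcomes: 7! = 5040.
Probability = 70/5040 = 1/72.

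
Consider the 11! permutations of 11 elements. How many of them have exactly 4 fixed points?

Pick the 4 fixed positions: C(11,4) = 330 ways.
The other 7 form a derangement: !7 = 1854.
Total: 330 × 1854 = 611820.

611820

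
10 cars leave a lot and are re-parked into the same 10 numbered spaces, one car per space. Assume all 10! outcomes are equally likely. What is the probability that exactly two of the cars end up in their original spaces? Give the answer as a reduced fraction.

Favorable outcomes: C(10,2)·!8 = 45·14833 = 667485.
Total outcomes: 10! = 3628800.
Probability = 667485/3628800 = 2119/11520.

2119/11520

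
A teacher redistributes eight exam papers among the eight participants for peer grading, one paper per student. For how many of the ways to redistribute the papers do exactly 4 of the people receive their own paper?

630

Pick the 4 fixed positions: C(8,4) = 70 ways.
The other 4 form a derangement: !4 = 9.
Total: 70 × 9 = 630.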